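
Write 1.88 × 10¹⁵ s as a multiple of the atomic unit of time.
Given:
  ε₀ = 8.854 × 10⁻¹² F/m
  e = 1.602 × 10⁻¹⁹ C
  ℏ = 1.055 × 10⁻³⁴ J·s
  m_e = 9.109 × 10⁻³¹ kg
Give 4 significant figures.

7.759 × 10³¹

atomic unit of time: τ_au = (4πε₀)²ℏ³/(m_e e⁴) = 2.423 × 10⁻¹⁷ s.
1.88 × 10¹⁵ / 2.423 × 10⁻¹⁷ = 7.759 × 10³¹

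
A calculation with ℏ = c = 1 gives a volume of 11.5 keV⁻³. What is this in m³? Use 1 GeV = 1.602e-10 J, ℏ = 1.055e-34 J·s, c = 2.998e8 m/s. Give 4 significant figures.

8.850e-29 m³

Volume is [L]³ = [E]⁻³·(ℏc)³.
1 GeV⁻³ → (ℏc)³ × (1 GeV in J)⁻³ = 7.696e-48 m³.
Convert the energy scale: 11.5 keV⁻³ = 1.15e19 GeV⁻³.
Result: 1.15e19 × 7.696e-48 = 8.850e-29 m³.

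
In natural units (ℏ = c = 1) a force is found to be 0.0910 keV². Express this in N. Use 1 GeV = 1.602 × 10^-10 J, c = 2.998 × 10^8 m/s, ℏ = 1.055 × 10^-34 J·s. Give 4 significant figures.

Force is [E]/[L] = [E]²/(ℏc); restore (ℏc)⁻¹.
1 GeV² → 1/(ℏc) × (1 GeV in J)² = 8.114 × 10^5 N.
Convert the energy scale: 0.0910 keV² = 9.10 × 10^-14 GeV².
Result: 9.10 × 10^-14 × 8.114 × 10^5 = 7.384 × 10^-8 N.

7.384 × 10^-8 N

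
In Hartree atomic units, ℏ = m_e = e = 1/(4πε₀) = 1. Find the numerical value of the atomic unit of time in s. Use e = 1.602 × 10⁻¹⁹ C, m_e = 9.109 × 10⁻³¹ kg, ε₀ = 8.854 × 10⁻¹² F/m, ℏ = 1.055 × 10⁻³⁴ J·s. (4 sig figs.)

From ℏ = m_e = e = 1/(4πε₀) = 1 the time scale is τ_au = (4πε₀)²ℏ³/(m_e e⁴).
E_h = 4.354 × 10⁻¹⁸ J
ℏ/E_h = 2.423 × 10⁻¹⁷ s

2.423 × 10⁻¹⁷ s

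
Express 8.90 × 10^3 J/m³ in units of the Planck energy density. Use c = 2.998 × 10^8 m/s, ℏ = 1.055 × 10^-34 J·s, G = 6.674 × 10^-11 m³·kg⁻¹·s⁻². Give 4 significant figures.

Planck energy density: u_P = c⁷/(ℏG²) = 4.632 × 10^113 J/m³.
8.90 × 10^3 / 4.632 × 10^113 = 1.921 × 10^-110

1.921 × 10^-110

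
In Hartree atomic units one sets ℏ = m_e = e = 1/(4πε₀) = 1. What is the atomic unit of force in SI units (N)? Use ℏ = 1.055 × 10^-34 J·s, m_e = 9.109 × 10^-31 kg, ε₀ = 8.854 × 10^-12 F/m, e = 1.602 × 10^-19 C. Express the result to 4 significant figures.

F_au = E_h/a₀ = m_e²e⁶/((4πε₀)³ℏ⁴)
E_h = 4.354 × 10^-18 J
a₀ = 5.297 × 10^-11 m
E_h/a₀ = 8.220 × 10^-8 N

8.220 × 10^-8 N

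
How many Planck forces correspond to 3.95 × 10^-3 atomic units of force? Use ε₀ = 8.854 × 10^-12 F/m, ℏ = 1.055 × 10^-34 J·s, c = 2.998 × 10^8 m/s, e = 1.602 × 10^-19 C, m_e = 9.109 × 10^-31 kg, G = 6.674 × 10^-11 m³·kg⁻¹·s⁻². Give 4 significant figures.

2.682 × 10^-54

atomic unit of force: F_au = E_h/a₀ = m_e²e⁶/((4πε₀)³ℏ⁴) = 8.220 × 10^-8 N
Planck force: F_P = c⁴/G = 1.210 × 10^44 N
3.95 × 10^-3 × 8.220 × 10^-8 / 1.210 × 10^44 = 2.682 × 10^-54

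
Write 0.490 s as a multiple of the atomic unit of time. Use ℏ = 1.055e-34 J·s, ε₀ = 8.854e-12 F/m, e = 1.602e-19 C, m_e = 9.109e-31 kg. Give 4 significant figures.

2.022e16

atomic unit of time: τ_au = (4πε₀)²ℏ³/(m_e e⁴) = 2.423e-17 s.
0.490 / 2.423e-17 = 2.022e16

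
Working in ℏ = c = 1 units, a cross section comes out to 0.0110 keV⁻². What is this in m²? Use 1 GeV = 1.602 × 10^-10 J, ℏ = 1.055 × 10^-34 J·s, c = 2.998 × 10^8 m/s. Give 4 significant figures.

Area is [L]² = [E]⁻²·(ℏc)²; restore (ℏc)².
1 GeV⁻² → (ℏc)² × (1 GeV in J)⁻² = 3.898 × 10^-32 m².
Convert the energy scale: 0.0110 keV⁻² = 1.10 × 10^10 GeV⁻².
Result: 1.10 × 10^10 × 3.898 × 10^-32 = 4.288 × 10^-22 m².

4.288 × 10^-22 m²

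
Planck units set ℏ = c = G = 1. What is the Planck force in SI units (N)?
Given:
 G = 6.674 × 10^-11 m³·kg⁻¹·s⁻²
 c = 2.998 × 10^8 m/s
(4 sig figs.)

1.210 × 10^44 N

From ℏ = c = G = 1 the force scale is F_P = c⁴/G.
  = 8.078 × 10^33 / 6.674 × 10^-11
  = 1.210 × 10^44 N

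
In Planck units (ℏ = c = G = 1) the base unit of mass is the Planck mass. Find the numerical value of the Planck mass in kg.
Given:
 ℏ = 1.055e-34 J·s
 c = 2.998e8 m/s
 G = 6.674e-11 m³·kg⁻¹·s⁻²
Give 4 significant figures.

2.177e-8 kg

m_P = √(ℏc/G)
  = √(4.739e-16)
  = 2.177e-8 kg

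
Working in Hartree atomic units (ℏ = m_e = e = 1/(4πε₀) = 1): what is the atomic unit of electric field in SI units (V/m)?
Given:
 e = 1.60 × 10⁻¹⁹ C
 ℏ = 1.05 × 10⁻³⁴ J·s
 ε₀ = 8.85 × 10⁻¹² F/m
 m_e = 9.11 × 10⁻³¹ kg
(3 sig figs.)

From ℏ = m_e = e = 1/(4πε₀) = 1 the electric field scale is E_au = E_h/(e a₀) = m_e²e⁵/((4πε₀)³ℏ⁴).
E_h = 4.38 × 10⁻¹⁸ J
a₀ = 5.26 × 10⁻¹¹ m
E_h/(e·a₀) = 5.20 × 10¹¹ V/m

5.20 × 10¹¹ V/m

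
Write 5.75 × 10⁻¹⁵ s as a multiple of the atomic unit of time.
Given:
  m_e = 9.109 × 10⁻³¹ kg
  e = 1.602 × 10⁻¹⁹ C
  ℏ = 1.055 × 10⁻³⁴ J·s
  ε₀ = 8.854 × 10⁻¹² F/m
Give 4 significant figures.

237.3

atomic unit of time: τ_au = (4πε₀)²ℏ³/(m_e e⁴) = 2.423 × 10⁻¹⁷ s.
5.75 × 10⁻¹⁵ / 2.423 × 10⁻¹⁷ = 237.3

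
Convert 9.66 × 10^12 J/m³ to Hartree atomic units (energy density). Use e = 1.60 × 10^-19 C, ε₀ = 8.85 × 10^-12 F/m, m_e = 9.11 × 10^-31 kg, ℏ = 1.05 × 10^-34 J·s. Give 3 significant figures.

0.321

atomic unit of energy density: u_au = E_h/a₀³ = m_e⁴e¹⁰/((4πε₀)⁵ℏ⁸) = 3.01 × 10^13 J/m³.
9.66 × 10^12 / 3.01 × 10^13 = 0.321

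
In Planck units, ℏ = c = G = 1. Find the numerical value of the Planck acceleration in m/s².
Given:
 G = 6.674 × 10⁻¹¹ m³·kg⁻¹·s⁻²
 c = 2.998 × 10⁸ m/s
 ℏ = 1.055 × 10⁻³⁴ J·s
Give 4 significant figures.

5.560 × 10⁵¹ m/s²

The unique combination of the constants set to 1 with dimensions of acceleration is a_P = √(c⁷/(ℏG)).
  = √(3.092 × 10¹⁰³)
  = 5.560 × 10⁵¹ m/s²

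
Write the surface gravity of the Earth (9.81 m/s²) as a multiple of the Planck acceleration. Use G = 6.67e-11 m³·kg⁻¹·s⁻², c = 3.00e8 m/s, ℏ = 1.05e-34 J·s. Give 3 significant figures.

1.76e-51

Planck acceleration: a_P = √(c⁷/(ℏG)) = 5.59e51 m/s².
9.81 / 5.59e51 = 1.76e-51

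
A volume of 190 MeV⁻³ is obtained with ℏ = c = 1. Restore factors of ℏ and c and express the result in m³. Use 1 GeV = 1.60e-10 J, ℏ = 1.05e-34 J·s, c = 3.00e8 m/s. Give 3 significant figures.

Volume is [L]³ = [E]⁻³·(ℏc)³.
1 GeV⁻³ → (ℏc)³ × (1 GeV in J)⁻³ = 7.63e-48 m³.
Convert the energy scale: 190 MeV⁻³ = 1.90e11 GeV⁻³.
Result: 1.90e11 × 7.63e-48 = 1.45e-36 m³.

1.45e-36 m³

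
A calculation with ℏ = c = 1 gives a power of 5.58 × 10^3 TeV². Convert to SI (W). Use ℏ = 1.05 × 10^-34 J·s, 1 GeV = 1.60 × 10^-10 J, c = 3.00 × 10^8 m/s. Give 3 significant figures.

1.36 × 10^24 W

Power is [E]/[T] = [E]²/ℏ.
1 GeV² → 1/ℏ × (1 GeV in J)² = 2.44 × 10^14 W.
Convert the energy scale: 5.58 × 10^3 TeV² = 5.58 × 10^9 GeV².
Result: 5.58 × 10^9 × 2.44 × 10^14 = 1.36 × 10^24 W.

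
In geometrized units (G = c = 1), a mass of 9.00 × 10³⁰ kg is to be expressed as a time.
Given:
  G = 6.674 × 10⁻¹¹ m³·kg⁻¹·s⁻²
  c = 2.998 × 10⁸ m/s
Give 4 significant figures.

Mass → time via G/c³.
9.00 × 10³⁰ kg × (G/c³) = 2.229 × 10⁻⁵ s

2.229 × 10⁻⁵ s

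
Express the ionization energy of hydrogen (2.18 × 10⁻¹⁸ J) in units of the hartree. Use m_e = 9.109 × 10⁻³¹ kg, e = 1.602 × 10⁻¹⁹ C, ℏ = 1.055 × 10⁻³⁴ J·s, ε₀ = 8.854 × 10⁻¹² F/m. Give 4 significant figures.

0.5007

hartree: E_h = m_e e⁴/(4πε₀ℏ)² = 4.354 × 10⁻¹⁸ J.
2.18 × 10⁻¹⁸ / 4.354 × 10⁻¹⁸ = 0.5007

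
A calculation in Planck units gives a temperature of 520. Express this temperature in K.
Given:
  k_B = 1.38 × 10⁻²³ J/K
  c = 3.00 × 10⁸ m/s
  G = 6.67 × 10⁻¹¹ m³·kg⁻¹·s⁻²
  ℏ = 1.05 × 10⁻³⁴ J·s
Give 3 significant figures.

One Planck temperature: T_P = √(ℏc⁵/G) / k_B = 1.42 × 10³² K.
520 × 1.42 × 10³² K = 7.37 × 10³⁴ K

7.37 × 10³⁴ K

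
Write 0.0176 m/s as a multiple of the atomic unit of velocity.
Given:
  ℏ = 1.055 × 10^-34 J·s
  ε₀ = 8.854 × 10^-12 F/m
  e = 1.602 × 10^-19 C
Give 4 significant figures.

8.050 × 10^-9

atomic unit of velocity: v_au = e²/(4πε₀ℏ) = 2.186 × 10^6 m/s.
0.0176 / 2.186 × 10^6 = 8.050 × 10^-9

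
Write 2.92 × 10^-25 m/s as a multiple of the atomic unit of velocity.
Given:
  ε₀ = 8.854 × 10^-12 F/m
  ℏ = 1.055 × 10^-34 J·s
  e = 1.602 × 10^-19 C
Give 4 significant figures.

1.336 × 10^-31

atomic unit of velocity: v_au = e²/(4πε₀ℏ) = 2.186 × 10^6 m/s.
2.92 × 10^-25 / 2.186 × 10^6 = 1.336 × 10^-31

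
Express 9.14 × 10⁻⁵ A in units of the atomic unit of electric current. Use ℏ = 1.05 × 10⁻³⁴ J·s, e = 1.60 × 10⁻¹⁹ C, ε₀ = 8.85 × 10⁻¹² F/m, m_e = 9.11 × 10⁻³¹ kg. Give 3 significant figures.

0.0137

atomic unit of electric current: I_au = e E_h/ℏ = m_e e⁵/((4πε₀)²ℏ³) = 6.67 × 10⁻³ A.
9.14 × 10⁻⁵ / 6.67 × 10⁻³ = 0.0137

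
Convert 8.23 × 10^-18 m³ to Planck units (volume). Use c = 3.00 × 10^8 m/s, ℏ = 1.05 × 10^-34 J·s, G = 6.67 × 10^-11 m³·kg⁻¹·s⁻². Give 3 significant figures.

1.97 × 10^87

Planck volume: V_P = (ℏG/c³)^(3/2) = 4.18 × 10^-105 m³.
8.23 × 10^-18 / 4.18 × 10^-105 = 1.97 × 10^87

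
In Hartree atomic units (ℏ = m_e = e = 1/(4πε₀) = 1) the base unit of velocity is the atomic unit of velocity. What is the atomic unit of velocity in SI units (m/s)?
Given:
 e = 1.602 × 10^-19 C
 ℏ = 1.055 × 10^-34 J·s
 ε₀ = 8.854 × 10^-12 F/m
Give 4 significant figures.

v_au = e²/(4πε₀ℏ)
  = 2.566 × 10^-38 / 1.174 × 10^-44
  = 2.186 × 10^6 m/s

2.186 × 10^6 m/s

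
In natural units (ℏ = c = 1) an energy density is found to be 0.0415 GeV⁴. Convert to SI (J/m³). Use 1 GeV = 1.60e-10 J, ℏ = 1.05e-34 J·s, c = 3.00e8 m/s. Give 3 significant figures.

[E]/[L]³ = [E]⁴/(ℏc)³; restore (ℏc)⁻³.
1 GeV⁴ → 1/(ℏc)³ × (1 GeV in J)⁴ = 2.10e37 J/m³.
Result: 0.0415 × 2.10e37 = 8.70e35 J/m³.

8.70e35 J/m³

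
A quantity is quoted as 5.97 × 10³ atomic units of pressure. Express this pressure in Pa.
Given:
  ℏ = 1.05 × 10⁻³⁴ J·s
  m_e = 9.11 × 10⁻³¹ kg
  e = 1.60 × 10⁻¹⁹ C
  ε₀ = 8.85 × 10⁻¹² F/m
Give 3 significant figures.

1.80 × 10¹⁷ Pa

One atomic unit of pressure: P_au = E_h/a₀³ = m_e⁴e¹⁰/((4πε₀)⁵ℏ⁸) = 3.01 × 10¹³ Pa.
5.97 × 10³ × 3.01 × 10¹³ Pa = 1.80 × 10¹⁷ Pa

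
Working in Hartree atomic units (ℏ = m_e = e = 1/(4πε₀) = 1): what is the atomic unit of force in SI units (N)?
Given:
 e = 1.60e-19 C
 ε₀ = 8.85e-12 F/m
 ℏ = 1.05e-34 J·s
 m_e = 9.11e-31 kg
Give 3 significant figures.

From ℏ = m_e = e = 1/(4πε₀) = 1 the force scale is F_au = E_h/a₀ = m_e²e⁶/((4πε₀)³ℏ⁴).
E_h = 4.38e-18 J
a₀ = 5.26e-11 m
E_h/a₀ = 8.33e-8 N

8.33e-8 N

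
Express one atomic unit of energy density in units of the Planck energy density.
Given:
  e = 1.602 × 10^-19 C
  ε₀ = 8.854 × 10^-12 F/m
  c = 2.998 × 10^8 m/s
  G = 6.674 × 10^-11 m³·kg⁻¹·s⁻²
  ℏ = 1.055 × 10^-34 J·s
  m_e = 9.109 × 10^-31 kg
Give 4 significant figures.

atomic unit of energy density: u_au = E_h/a₀³ = m_e⁴e¹⁰/((4πε₀)⁵ℏ⁸) = 2.929 × 10^13 J/m³
Planck energy density: u_P = c⁷/(ℏG²) = 4.632 × 10^113 J/m³
ratio = 2.929 × 10^13 / 4.632 × 10^113 = 6.323 × 10^-101

6.323 × 10^-101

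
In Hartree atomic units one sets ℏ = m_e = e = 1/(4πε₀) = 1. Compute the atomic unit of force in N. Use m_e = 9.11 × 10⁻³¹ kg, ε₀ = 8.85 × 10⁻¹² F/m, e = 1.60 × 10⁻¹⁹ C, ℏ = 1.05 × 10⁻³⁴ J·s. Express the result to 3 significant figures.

8.33 × 10⁻⁸ N

F_au = E_h/a₀ = m_e²e⁶/((4πε₀)³ℏ⁴)
E_h = 4.38 × 10⁻¹⁸ J
a₀ = 5.26 × 10⁻¹¹ m
E_h/a₀ = 8.33 × 10⁻⁸ N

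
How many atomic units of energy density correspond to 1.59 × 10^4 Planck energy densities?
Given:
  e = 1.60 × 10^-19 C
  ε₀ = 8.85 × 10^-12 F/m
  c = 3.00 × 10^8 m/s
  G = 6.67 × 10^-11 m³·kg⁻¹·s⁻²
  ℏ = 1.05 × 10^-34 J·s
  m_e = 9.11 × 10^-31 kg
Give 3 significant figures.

Planck energy density: u_P = c⁷/(ℏG²) = 4.68 × 10^113 J/m³
atomic unit of energy density: u_au = E_h/a₀³ = m_e⁴e¹⁰/((4πε₀)⁵ℏ⁸) = 3.01 × 10^13 J/m³
1.59 × 10^4 × 4.68 × 10^113 / 3.01 × 10^13 = 2.47 × 10^104

2.47 × 10^104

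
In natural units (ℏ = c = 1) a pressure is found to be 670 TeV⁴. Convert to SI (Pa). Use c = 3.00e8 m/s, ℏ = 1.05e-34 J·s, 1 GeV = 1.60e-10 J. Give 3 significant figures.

1.40e52 Pa

Pressure is [E]/[L]³ = [E]⁴/(ℏc)³.
1 GeV⁴ → 1/(ℏc)³ × (1 GeV in J)⁴ = 2.10e37 Pa.
Convert the energy scale: 670 TeV⁴ = 6.70e14 GeV⁴.
Result: 6.70e14 × 2.10e37 = 1.40e52 Pa.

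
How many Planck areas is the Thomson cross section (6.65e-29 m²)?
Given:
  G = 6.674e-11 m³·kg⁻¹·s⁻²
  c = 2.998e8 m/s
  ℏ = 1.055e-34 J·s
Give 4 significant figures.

2.545e41

Planck area: A_P = ℏG/c³ = 2.613e-70 m².
6.65e-29 / 2.613e-70 = 2.545e41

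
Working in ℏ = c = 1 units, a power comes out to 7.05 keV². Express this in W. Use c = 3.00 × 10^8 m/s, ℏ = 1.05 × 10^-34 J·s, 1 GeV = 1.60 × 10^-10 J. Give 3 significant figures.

Power is [E]/[T] = [E]²/ℏ.
1 GeV² → 1/ℏ × (1 GeV in J)² = 2.44 × 10^14 W.
Convert the energy scale: 7.05 keV² = 7.05 × 10^-12 GeV².
Result: 7.05 × 10^-12 × 2.44 × 10^14 = 1.72 × 10^3 W.

1.72 × 10^3 W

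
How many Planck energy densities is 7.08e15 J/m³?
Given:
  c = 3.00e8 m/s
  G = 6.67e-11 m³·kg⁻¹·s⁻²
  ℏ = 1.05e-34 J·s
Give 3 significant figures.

Planck energy density: u_P = c⁷/(ℏG²) = 4.68e113 J/m³.
7.08e15 / 4.68e113 = 1.51e-98

1.51e-98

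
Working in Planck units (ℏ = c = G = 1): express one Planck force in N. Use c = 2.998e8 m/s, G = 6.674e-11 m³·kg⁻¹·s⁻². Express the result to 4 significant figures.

1.210e44 N

From ℏ = c = G = 1 the force scale is F_P = c⁴/G.
  = 8.078e33 / 6.674e-11
  = 1.210e44 N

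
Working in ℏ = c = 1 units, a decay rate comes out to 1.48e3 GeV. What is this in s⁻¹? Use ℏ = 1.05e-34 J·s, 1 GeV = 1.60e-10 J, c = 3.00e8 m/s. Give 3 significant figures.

A rate is [E]/ℏ; divide by ℏ.
1 GeV → 1/ℏ × (1 GeV in J) = 1.52e24 s⁻¹.
Result: 1.48e3 × 1.52e24 = 2.26e27 s⁻¹.

2.26e27 s⁻¹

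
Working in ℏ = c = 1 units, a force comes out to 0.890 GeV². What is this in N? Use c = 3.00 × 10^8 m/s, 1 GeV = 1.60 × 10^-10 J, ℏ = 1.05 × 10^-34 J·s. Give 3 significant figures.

Force is [E]/[L] = [E]²/(ℏc); restore (ℏc)⁻¹.
1 GeV² → 1/(ℏc) × (1 GeV in J)² = 8.13 × 10^5 N.
Result: 0.890 × 8.13 × 10^5 = 7.23 × 10^5 N.

7.23 × 10^5 N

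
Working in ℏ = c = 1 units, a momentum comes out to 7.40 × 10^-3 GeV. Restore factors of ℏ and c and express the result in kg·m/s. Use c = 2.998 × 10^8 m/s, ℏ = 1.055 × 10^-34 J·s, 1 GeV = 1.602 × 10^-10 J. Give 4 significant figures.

Momentum is [E]/c; divide by c.
1 GeV → 1/c × (1 GeV in J) = 5.344 × 10^-19 kg·m/s.
Result: 7.40 × 10^-3 × 5.344 × 10^-19 = 3.954 × 10^-21 kg·m/s.

3.954 × 10^-21 kg·m/s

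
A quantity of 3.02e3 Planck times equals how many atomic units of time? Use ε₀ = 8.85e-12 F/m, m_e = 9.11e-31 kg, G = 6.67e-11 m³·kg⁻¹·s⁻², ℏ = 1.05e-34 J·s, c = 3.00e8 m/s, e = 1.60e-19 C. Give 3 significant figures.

6.76e-24

Planck time: t_P = √(ℏG/c⁵) = 5.37e-44 s
atomic unit of time: τ_au = (4πε₀)²ℏ³/(m_e e⁴) = 2.40e-17 s
3.02e3 × 5.37e-44 / 2.40e-17 = 6.76e-24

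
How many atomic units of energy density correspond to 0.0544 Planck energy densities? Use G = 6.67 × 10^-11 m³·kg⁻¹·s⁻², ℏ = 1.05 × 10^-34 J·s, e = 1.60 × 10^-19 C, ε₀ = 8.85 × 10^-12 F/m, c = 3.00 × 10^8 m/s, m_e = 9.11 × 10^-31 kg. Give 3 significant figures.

8.45 × 10^98

Planck energy density: u_P = c⁷/(ℏG²) = 4.68 × 10^113 J/m³
atomic unit of energy density: u_au = E_h/a₀³ = m_e⁴e¹⁰/((4πε₀)⁵ℏ⁸) = 3.01 × 10^13 J/m³
0.0544 × 4.68 × 10^113 / 3.01 × 10^13 = 8.45 × 10^98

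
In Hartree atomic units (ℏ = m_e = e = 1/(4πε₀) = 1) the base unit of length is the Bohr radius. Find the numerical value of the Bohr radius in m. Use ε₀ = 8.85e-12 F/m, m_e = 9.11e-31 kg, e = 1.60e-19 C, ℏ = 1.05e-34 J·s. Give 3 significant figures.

a₀ = 4πε₀ℏ²/(m_e e²)
  = 1.23e-78 / 2.33e-68
  = 5.26e-11 m

5.26e-11 m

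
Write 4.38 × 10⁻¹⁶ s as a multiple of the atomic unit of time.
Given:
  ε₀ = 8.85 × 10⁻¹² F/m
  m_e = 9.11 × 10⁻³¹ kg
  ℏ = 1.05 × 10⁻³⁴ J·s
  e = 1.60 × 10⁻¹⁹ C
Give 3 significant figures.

atomic unit of time: τ_au = (4πε₀)²ℏ³/(m_e e⁴) = 2.40 × 10⁻¹⁷ s.
4.38 × 10⁻¹⁶ / 2.40 × 10⁻¹⁷ = 18.3

18.3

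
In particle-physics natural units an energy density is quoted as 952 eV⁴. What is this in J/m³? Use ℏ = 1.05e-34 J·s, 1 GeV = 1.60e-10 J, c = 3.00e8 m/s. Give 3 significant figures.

[E]/[L]³ = [E]⁴/(ℏc)³; restore (ℏc)⁻³.
1 GeV⁴ → 1/(ℏc)³ × (1 GeV in J)⁴ = 2.10e37 J/m³.
Convert the energy scale: 952 eV⁴ = 9.52e-34 GeV⁴.
Result: 9.52e-34 × 2.10e37 = 2.00e4 J/m³.

2.00e4 J/m³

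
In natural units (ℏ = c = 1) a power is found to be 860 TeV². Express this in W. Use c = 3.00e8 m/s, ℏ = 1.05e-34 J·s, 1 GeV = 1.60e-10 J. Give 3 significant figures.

2.10e23 W

Power is [E]/[T] = [E]²/ℏ.
1 GeV² → 1/ℏ × (1 GeV in J)² = 2.44e14 W.
Convert the energy scale: 860 TeV² = 8.60e8 GeV².
Result: 8.60e8 × 2.44e14 = 2.10e23 W.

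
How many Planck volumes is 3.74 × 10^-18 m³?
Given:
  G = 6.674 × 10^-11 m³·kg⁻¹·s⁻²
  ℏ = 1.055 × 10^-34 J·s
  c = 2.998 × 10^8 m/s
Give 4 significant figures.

Planck volume: V_P = (ℏG/c³)^(3/2) = 4.224 × 10^-105 m³.
3.74 × 10^-18 / 4.224 × 10^-105 = 8.854 × 10^86

8.854 × 10^86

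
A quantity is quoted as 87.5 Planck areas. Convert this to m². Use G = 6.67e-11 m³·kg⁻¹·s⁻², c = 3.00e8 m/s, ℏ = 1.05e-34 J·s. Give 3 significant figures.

2.27e-68 m²

One Planck area: A_P = ℏG/c³ = 2.59e-70 m².
87.5 × 2.59e-70 m² = 2.27e-68 m²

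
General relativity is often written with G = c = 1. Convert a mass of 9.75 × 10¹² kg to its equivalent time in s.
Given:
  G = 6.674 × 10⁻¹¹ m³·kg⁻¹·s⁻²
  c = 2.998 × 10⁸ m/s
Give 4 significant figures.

2.415 × 10⁻²³ s

Mass → time via G/c³.
9.75 × 10¹² kg × (G/c³) = 2.415 × 10⁻²³ s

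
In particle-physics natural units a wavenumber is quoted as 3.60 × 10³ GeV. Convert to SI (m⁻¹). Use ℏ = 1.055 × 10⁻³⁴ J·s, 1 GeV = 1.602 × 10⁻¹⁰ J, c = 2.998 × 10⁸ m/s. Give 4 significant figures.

Inverse length is [E]/(ℏc).
1 GeV → 1/(ℏc) × (1 GeV in J) = 5.065 × 10¹⁵ m⁻¹.
Result: 3.60 × 10³ × 5.065 × 10¹⁵ = 1.823 × 10¹⁹ m⁻¹.

1.823 × 10¹⁹ m⁻¹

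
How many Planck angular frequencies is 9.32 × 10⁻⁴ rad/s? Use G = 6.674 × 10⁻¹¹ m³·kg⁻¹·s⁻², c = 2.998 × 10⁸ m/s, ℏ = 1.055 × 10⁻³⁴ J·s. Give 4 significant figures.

Planck angular frequency: ω_P = √(c⁵/(ℏG)) = 1.855 × 10⁴³ rad/s.
9.32 × 10⁻⁴ / 1.855 × 10⁴³ = 5.025 × 10⁻⁴⁷

5.025 × 10⁻⁴⁷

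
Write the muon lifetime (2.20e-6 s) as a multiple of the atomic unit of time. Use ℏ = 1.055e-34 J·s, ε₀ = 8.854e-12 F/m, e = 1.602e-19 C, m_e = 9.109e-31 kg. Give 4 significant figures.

atomic unit of time: τ_au = (4πε₀)²ℏ³/(m_e e⁴) = 2.423e-17 s.
2.20e-6 / 2.423e-17 = 9.080e10

9.080e10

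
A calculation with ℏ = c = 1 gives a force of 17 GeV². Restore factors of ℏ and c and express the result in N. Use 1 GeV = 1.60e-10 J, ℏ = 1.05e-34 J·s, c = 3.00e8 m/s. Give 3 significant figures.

1.38e7 N

Force is [E]/[L] = [E]²/(ℏc); restore (ℏc)⁻¹.
1 GeV² → 1/(ℏc) × (1 GeV in J)² = 8.13e5 N.
Result: 17 × 8.13e5 = 1.38e7 N.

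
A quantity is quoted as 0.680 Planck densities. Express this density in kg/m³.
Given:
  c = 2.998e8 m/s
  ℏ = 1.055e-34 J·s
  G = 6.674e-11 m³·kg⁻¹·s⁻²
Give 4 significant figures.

One Planck density: ρ_P = c⁵/(ℏG²) = 5.154e96 kg/m³.
0.680 × 5.154e96 kg/m³ = 3.505e96 kg/m³

3.505e96 kg/m³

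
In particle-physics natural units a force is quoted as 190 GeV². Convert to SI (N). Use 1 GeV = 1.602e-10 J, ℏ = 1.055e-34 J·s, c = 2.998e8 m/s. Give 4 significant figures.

Force is [E]/[L] = [E]²/(ℏc); restore (ℏc)⁻¹.
1 GeV² → 1/(ℏc) × (1 GeV in J)² = 8.114e5 N.
Result: 190 × 8.114e5 = 1.542e8 N.

1.542e8 N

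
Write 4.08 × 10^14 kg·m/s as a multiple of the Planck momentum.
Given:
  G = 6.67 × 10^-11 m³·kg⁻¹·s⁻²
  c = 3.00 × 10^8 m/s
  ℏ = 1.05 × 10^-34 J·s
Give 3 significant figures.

6.26 × 10^13

Planck momentum: p_P = √(ℏc³/G) = 6.52 kg·m/s.
4.08 × 10^14 / 6.52 = 6.26 × 10^13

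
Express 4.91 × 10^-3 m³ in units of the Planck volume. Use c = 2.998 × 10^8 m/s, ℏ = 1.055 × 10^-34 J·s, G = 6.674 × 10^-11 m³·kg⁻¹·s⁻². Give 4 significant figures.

Planck volume: V_P = (ℏG/c³)^(3/2) = 4.224 × 10^-105 m³.
4.91 × 10^-3 / 4.224 × 10^-105 = 1.162 × 10^102

1.162 × 10^102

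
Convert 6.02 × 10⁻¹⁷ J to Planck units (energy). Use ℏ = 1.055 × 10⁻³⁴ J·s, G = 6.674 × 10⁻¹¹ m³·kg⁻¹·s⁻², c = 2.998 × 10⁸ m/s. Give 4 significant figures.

3.077 × 10⁻²⁶

Planck energy: E_P = √(ℏc⁵/G) = 1.957 × 10⁹ J.
6.02 × 10⁻¹⁷ / 1.957 × 10⁹ = 3.077 × 10⁻²⁶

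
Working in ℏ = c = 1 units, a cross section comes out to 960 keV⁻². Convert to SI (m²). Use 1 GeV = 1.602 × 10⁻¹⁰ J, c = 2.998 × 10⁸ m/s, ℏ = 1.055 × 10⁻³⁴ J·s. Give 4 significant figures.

3.742 × 10⁻¹⁷ m²

Area is [L]² = [E]⁻²·(ℏc)²; restore (ℏc)².
1 GeV⁻² → (ℏc)² × (1 GeV in J)⁻² = 3.898 × 10⁻³² m².
Convert the energy scale: 960 keV⁻² = 9.60 × 10¹⁴ GeV⁻².
Result: 9.60 × 10¹⁴ × 3.898 × 10⁻³² = 3.742 × 10⁻¹⁷ m².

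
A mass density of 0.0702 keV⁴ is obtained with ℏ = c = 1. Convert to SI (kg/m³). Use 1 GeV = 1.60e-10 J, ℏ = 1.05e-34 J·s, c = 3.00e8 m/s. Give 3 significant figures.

1.64e-5 kg/m³

Mass density is [E]/(c²[L]³) = [E]⁴/(ℏ³c⁵).
1 GeV⁴ → 1/(ℏ³c⁵) × (1 GeV in J)⁴ = 2.33e20 kg/m³.
Convert the energy scale: 0.0702 keV⁴ = 7.02e-26 GeV⁴.
Result: 7.02e-26 × 2.33e20 = 1.64e-5 kg/m³.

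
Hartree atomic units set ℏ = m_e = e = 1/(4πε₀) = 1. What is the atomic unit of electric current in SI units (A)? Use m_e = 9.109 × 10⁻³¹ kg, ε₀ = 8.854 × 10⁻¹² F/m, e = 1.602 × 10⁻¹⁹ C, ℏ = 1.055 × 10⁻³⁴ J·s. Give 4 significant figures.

From ℏ = m_e = e = 1/(4πε₀) = 1 the current scale is I_au = e E_h/ℏ = m_e e⁵/((4πε₀)²ℏ³).
E_h = 4.354 × 10⁻¹⁸ J
e·E_h/ℏ = 6.612 × 10⁻³ A

6.612 × 10⁻³ A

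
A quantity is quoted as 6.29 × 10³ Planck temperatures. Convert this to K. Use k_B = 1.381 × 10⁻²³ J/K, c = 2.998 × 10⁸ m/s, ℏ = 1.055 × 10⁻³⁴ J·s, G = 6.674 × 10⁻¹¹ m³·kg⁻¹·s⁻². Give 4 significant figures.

One Planck temperature: T_P = √(ℏc⁵/G) / k_B = 1.417 × 10³² K.
6.29 × 10³ × 1.417 × 10³² K = 8.912 × 10³⁵ K

8.912 × 10³⁵ K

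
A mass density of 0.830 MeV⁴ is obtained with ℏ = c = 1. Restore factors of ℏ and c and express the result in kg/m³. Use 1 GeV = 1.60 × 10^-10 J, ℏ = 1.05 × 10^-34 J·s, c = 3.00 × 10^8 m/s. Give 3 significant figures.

Mass density is [E]/(c²[L]³) = [E]⁴/(ℏ³c⁵).
1 GeV⁴ → 1/(ℏ³c⁵) × (1 GeV in J)⁴ = 2.33 × 10^20 kg/m³.
Convert the energy scale: 0.830 MeV⁴ = 8.30 × 10^-13 GeV⁴.
Result: 8.30 × 10^-13 × 2.33 × 10^20 = 1.93 × 10^8 kg/m³.

1.93 × 10^8 kg/m³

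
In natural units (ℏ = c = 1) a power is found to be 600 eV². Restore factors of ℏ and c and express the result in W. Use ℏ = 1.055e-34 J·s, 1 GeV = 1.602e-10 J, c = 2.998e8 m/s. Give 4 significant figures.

0.1460 W

Power is [E]/[T] = [E]²/ℏ.
1 GeV² → 1/ℏ × (1 GeV in J)² = 2.433e14 W.
Convert the energy scale: 600 eV² = 6.00e-16 GeV².
Result: 6.00e-16 × 2.433e14 = 0.1460 W.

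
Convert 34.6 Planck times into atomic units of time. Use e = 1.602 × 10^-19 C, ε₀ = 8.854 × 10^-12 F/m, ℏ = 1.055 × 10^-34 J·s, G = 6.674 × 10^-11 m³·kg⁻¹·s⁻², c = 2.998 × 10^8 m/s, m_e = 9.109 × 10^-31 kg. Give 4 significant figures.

Planck time: t_P = √(ℏG/c⁵) = 5.392 × 10^-44 s
atomic unit of time: τ_au = (4πε₀)²ℏ³/(m_e e⁴) = 2.423 × 10^-17 s
34.6 × 5.392 × 10^-44 / 2.423 × 10^-17 = 7.700 × 10^-26

7.700 × 10^-26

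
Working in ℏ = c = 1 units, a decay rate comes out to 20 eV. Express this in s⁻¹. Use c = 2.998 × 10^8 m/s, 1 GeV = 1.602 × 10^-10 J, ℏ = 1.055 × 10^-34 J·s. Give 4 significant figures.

3.037 × 10^16 s⁻¹

A rate is [E]/ℏ; divide by ℏ.
1 GeV → 1/ℏ × (1 GeV in J) = 1.518 × 10^24 s⁻¹.
Convert the energy scale: 20 eV = 2.00 × 10^-8 GeV.
Result: 2.00 × 10^-8 × 1.518 × 10^24 = 3.037 × 10^16 s⁻¹.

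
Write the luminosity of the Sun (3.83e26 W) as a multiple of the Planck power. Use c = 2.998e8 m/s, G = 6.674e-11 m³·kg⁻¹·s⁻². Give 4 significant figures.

1.055e-26

Planck power: P_P = c⁵/G = 3.629e52 W.
3.83e26 / 3.629e52 = 1.055e-26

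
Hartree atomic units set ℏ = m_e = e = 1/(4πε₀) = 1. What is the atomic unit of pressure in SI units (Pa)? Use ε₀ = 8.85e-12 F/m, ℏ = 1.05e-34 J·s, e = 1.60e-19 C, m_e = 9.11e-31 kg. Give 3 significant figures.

3.01e13 Pa

The unique combination of the constants set to 1 with dimensions of pressure is P_au = E_h/a₀³ = m_e⁴e¹⁰/((4πε₀)⁵ℏ⁸).
E_h = 4.38e-18 J
a₀ = 5.26e-11 m
E_h/a₀³ = 3.01e13 Pa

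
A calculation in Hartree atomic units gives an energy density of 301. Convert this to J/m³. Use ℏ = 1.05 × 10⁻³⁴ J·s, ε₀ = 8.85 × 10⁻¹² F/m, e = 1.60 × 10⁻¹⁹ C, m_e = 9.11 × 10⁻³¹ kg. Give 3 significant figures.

One atomic unit of energy density: u_au = E_h/a₀³ = m_e⁴e¹⁰/((4πε₀)⁵ℏ⁸) = 3.01 × 10¹³ J/m³.
301 × 3.01 × 10¹³ J/m³ = 9.07 × 10¹⁵ J/m³

9.07 × 10¹⁵ J/m³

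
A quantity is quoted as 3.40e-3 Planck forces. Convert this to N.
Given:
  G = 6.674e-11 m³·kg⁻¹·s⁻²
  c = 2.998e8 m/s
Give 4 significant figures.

One Planck force: F_P = c⁴/G = 1.210e44 N.
3.40e-3 × 1.210e44 N = 4.115e41 N

4.115e41 N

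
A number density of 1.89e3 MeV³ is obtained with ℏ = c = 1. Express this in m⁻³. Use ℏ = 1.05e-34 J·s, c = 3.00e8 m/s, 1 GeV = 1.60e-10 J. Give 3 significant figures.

2.48e41 m⁻³

Number density is [L]⁻³ = [E]³/(ℏc)³.
1 GeV³ → 1/(ℏc)³ × (1 GeV in J)³ = 1.31e47 m⁻³.
Convert the energy scale: 1.89e3 MeV³ = 1.89e-6 GeV³.
Result: 1.89e-6 × 1.31e47 = 2.48e41 m⁻³.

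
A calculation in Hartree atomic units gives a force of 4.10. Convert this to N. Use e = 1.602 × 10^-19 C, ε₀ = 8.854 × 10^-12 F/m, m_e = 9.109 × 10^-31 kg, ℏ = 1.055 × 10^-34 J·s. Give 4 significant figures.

One atomic unit of force: F_au = E_h/a₀ = m_e²e⁶/((4πε₀)³ℏ⁴) = 8.220 × 10^-8 N.
4.10 × 8.220 × 10^-8 N = 3.370 × 10^-7 N

3.370 × 10^-7 N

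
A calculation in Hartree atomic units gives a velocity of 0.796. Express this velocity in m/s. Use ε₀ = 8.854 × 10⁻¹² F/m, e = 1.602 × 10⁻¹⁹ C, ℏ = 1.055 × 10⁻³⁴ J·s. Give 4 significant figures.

One atomic unit of velocity: v_au = e²/(4πε₀ℏ) = 2.186 × 10⁶ m/s.
0.796 × 2.186 × 10⁶ m/s = 1.740 × 10⁶ m/s

1.740 × 10⁶ m/s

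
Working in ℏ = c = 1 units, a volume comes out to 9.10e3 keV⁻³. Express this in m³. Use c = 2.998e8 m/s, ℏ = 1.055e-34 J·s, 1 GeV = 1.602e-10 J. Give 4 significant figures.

Volume is [L]³ = [E]⁻³·(ℏc)³.
1 GeV⁻³ → (ℏc)³ × (1 GeV in J)⁻³ = 7.696e-48 m³.
Convert the energy scale: 9.10e3 keV⁻³ = 9.10e21 GeV⁻³.
Result: 9.10e21 × 7.696e-48 = 7.003e-26 m³.

7.003e-26 m³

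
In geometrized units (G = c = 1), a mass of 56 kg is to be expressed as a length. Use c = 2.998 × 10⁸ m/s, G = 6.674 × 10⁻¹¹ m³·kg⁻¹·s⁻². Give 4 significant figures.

In G = c = 1 units mass has dimensions of length; the conversion factor is G/c².
56 kg × (G/c²) = 4.158 × 10⁻²⁶ m

4.158 × 10⁻²⁶ m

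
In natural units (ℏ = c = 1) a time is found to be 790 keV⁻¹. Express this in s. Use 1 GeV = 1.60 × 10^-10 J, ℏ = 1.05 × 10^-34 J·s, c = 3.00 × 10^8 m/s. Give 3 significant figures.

5.18 × 10^-16 s

A time is [E]⁻¹ in ℏ=c=1; restore one factor of ℏ.
1 GeV⁻¹ → ℏ × (1 GeV in J)⁻¹ = 6.56 × 10^-25 s.
Convert the energy scale: 790 keV⁻¹ = 7.90 × 10^8 GeV⁻¹.
Result: 7.90 × 10^8 × 6.56 × 10^-25 = 5.18 × 10^-16 s.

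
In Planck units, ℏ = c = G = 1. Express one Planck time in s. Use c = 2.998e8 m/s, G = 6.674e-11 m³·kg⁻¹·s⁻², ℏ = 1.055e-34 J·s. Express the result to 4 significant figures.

Dimensional analysis gives t_P = √(ℏG/c⁵).
  = √(2.907e-87)
  = 5.392e-44 s

5.392e-44 s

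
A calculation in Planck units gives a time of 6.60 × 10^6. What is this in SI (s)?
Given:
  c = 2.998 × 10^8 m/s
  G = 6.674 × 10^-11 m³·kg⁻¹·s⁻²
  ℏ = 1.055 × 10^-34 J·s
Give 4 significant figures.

3.559 × 10^-37 s

One Planck time: t_P = √(ℏG/c⁵) = 5.392 × 10^-44 s.
6.60 × 10^6 × 5.392 × 10^-44 s = 3.559 × 10^-37 s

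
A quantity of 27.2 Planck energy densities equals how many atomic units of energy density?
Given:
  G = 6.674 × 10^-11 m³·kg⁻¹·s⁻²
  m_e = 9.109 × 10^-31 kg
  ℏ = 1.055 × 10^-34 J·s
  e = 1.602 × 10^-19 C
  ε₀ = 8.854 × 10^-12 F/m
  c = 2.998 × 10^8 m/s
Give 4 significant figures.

4.302 × 10^101

Planck energy density: u_P = c⁷/(ℏG²) = 4.632 × 10^113 J/m³
atomic unit of energy density: u_au = E_h/a₀³ = m_e⁴e¹⁰/((4πε₀)⁵ℏ⁸) = 2.929 × 10^13 J/m³
27.2 × 4.632 × 10^113 / 2.929 × 10^13 = 4.302 × 10^101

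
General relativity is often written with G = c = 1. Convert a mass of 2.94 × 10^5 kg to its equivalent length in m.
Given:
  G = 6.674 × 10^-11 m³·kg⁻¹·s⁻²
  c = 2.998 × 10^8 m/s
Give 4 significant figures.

In G = c = 1 units mass has dimensions of length; the conversion factor is G/c².
2.94 × 10^5 kg × (G/c²) = 2.183 × 10^-22 m

2.183 × 10^-22 m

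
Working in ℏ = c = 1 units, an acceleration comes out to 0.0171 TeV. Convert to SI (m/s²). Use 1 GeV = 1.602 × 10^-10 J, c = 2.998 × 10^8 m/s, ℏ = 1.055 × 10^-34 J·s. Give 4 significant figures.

Acceleration is [L]/[T]² = c·[E]/ℏ.
1 GeV → c/ℏ × (1 GeV in J) = 4.552 × 10^32 m/s².
Convert the energy scale: 0.0171 TeV = 17.1 GeV.
Result: 17.1 × 4.552 × 10^32 = 7.785 × 10^33 m/s².

7.785 × 10^33 m/s²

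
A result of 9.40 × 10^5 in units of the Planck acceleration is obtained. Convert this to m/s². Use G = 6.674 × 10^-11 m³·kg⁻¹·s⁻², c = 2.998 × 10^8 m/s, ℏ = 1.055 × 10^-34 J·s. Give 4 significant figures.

5.227 × 10^57 m/s²

One Planck acceleration: a_P = √(c⁷/(ℏG)) = 5.560 × 10^51 m/s².
9.40 × 10^5 × 5.560 × 10^51 m/s² = 5.227 × 10^57 m/s²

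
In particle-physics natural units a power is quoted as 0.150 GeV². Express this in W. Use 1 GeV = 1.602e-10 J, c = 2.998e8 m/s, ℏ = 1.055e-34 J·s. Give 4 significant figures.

3.649e13 W

Power is [E]/[T] = [E]²/ℏ.
1 GeV² → 1/ℏ × (1 GeV in J)² = 2.433e14 W.
Result: 0.150 × 2.433e14 = 3.649e13 W.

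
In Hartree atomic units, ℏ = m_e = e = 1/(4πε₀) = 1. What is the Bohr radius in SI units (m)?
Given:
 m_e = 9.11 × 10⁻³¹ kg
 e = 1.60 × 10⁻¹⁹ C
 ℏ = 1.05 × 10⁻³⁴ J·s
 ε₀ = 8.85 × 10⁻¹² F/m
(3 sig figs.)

5.26 × 10⁻¹¹ m

From ℏ = m_e = e = 1/(4πε₀) = 1 the length scale is a₀ = 4πε₀ℏ²/(m_e e²).
  = 1.23 × 10⁻⁷⁸ / 2.33 × 10⁻⁶⁸
  = 5.26 × 10⁻¹¹ m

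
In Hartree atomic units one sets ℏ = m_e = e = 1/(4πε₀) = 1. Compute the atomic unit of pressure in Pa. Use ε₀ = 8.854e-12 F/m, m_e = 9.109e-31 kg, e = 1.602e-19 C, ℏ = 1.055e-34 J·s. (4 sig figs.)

P_au = E_h/a₀³ = m_e⁴e¹⁰/((4πε₀)⁵ℏ⁸)
E_h = 4.354e-18 J
a₀ = 5.297e-11 m
E_h/a₀³ = 2.929e13 Pa

2.929e13 Pa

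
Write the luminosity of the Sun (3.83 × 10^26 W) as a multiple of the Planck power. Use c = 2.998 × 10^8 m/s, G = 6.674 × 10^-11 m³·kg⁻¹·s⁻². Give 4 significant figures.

Planck power: P_P = c⁵/G = 3.629 × 10^52 W.
3.83 × 10^26 / 3.629 × 10^52 = 1.055 × 10^-26

1.055 × 10^-26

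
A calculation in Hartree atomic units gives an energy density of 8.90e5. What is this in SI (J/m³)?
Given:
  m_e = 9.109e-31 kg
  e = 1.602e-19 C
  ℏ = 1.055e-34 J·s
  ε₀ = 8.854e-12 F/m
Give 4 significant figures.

2.607e19 J/m³

One atomic unit of energy density: u_au = E_h/a₀³ = m_e⁴e¹⁰/((4πε₀)⁵ℏ⁸) = 2.929e13 J/m³.
8.90e5 × 2.929e13 J/m³ = 2.607e19 J/m³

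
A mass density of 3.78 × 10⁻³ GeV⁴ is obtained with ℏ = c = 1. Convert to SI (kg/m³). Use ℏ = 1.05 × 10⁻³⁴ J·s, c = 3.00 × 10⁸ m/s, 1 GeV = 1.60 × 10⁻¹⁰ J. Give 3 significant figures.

Mass density is [E]/(c²[L]³) = [E]⁴/(ℏ³c⁵).
1 GeV⁴ → 1/(ℏ³c⁵) × (1 GeV in J)⁴ = 2.33 × 10²⁰ kg/m³.
Result: 3.78 × 10⁻³ × 2.33 × 10²⁰ = 8.81 × 10¹⁷ kg/m³.

8.81 × 10¹⁷ kg/m³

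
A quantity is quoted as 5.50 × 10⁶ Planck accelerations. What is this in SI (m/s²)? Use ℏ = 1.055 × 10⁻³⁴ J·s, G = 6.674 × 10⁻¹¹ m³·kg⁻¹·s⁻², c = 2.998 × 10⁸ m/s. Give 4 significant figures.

3.058 × 10⁵⁸ m/s²

One Planck acceleration: a_P = √(c⁷/(ℏG)) = 5.560 × 10⁵¹ m/s².
5.50 × 10⁶ × 5.560 × 10⁵¹ m/s² = 3.058 × 10⁵⁸ m/s²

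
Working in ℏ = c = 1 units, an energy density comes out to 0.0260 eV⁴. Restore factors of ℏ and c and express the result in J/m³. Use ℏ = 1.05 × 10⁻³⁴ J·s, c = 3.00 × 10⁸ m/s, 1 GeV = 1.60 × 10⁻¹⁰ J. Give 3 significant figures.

[E]/[L]³ = [E]⁴/(ℏc)³; restore (ℏc)⁻³.
1 GeV⁴ → 1/(ℏc)³ × (1 GeV in J)⁴ = 2.10 × 10³⁷ J/m³.
Convert the energy scale: 0.0260 eV⁴ = 2.60 × 10⁻³⁸ GeV⁴.
Result: 2.60 × 10⁻³⁸ × 2.10 × 10³⁷ = 0.545 J/m³.

0.545 J/m³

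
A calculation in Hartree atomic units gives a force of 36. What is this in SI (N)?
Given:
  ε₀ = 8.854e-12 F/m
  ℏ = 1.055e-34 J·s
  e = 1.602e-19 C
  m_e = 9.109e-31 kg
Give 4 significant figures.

2.959e-6 N

One atomic unit of force: F_au = E_h/a₀ = m_e²e⁶/((4πε₀)³ℏ⁴) = 8.220e-8 N.
36 × 8.220e-8 N = 2.959e-6 N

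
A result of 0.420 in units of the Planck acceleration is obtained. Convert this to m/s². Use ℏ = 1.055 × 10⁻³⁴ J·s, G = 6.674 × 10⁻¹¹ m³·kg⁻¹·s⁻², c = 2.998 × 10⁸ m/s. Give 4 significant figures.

2.335 × 10⁵¹ m/s²

One Planck acceleration: a_P = √(c⁷/(ℏG)) = 5.560 × 10⁵¹ m/s².
0.420 × 5.560 × 10⁵¹ m/s² = 2.335 × 10⁵¹ m/s²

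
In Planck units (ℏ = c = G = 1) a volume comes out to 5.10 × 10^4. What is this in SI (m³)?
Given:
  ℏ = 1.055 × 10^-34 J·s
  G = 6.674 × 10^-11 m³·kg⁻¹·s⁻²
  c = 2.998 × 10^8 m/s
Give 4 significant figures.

One Planck volume: V_P = (ℏG/c³)^(3/2) = 4.224 × 10^-105 m³.
5.10 × 10^4 × 4.224 × 10^-105 m³ = 2.154 × 10^-100 m³

2.154 × 10^-100 m³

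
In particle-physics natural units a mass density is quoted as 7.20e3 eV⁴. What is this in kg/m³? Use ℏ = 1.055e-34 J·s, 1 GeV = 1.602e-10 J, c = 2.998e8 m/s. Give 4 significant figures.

Mass density is [E]/(c²[L]³) = [E]⁴/(ℏ³c⁵).
1 GeV⁴ → 1/(ℏ³c⁵) × (1 GeV in J)⁴ = 2.316e20 kg/m³.
Convert the energy scale: 7.20e3 eV⁴ = 7.20e-33 GeV⁴.
Result: 7.20e-33 × 2.316e20 = 1.668e-12 kg/m³.

1.668e-12 kg/m³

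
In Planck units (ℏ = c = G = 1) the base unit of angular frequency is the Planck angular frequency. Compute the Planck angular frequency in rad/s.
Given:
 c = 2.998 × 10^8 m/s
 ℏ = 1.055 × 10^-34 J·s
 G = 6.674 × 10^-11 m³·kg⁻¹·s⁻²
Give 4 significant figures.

ω_P = √(c⁵/(ℏG))
  = √(3.440 × 10^86)
  = 1.855 × 10^43 rad/s

1.855 × 10^43 rad/s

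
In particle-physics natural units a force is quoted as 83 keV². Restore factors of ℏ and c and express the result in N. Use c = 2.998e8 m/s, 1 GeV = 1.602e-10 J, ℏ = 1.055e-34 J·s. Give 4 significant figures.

6.735e-5 N

Force is [E]/[L] = [E]²/(ℏc); restore (ℏc)⁻¹.
1 GeV² → 1/(ℏc) × (1 GeV in J)² = 8.114e5 N.
Convert the energy scale: 83 keV² = 8.30e-11 GeV².
Result: 8.30e-11 × 8.114e5 = 6.735e-5 N.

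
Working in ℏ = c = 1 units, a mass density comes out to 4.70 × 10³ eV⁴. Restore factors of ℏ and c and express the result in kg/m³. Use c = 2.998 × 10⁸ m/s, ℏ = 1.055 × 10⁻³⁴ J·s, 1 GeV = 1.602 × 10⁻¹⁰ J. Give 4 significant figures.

1.089 × 10⁻¹² kg/m³

Mass density is [E]/(c²[L]³) = [E]⁴/(ℏ³c⁵).
1 GeV⁴ → 1/(ℏ³c⁵) × (1 GeV in J)⁴ = 2.316 × 10²⁰ kg/m³.
Convert the energy scale: 4.70 × 10³ eV⁴ = 4.70 × 10⁻³³ GeV⁴.
Result: 4.70 × 10⁻³³ × 2.316 × 10²⁰ = 1.089 × 10⁻¹² kg/m³.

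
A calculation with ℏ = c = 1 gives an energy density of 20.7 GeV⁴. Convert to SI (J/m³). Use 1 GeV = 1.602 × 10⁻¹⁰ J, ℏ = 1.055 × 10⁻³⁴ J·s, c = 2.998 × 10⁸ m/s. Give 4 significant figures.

4.309 × 10³⁸ J/m³

[E]/[L]³ = [E]⁴/(ℏc)³; restore (ℏc)⁻³.
1 GeV⁴ → 1/(ℏc)³ × (1 GeV in J)⁴ = 2.082 × 10³⁷ J/m³.
Result: 20.7 × 2.082 × 10³⁷ = 4.309 × 10³⁸ J/m³.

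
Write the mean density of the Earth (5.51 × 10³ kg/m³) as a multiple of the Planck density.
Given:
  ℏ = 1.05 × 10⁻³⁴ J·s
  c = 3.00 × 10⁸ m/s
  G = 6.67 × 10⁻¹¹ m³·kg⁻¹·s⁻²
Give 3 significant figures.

Planck density: ρ_P = c⁵/(ℏG²) = 5.20 × 10⁹⁶ kg/m³.
5.51 × 10³ / 5.20 × 10⁹⁶ = 1.06 × 10⁻⁹³

1.06 × 10⁻⁹³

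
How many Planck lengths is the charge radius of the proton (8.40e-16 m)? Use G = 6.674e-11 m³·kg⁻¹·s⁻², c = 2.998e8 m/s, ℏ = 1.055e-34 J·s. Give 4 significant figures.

Planck length: ℓ_P = √(ℏG/c³) = 1.616e-35 m.
8.40e-16 / 1.616e-35 = 5.196e19

5.196e19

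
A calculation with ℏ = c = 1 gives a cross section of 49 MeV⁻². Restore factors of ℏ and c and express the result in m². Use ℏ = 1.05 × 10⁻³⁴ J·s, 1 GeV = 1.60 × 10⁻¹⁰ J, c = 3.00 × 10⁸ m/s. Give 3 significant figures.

1.90 × 10⁻²⁴ m²

Area is [L]² = [E]⁻²·(ℏc)²; restore (ℏc)².
1 GeV⁻² → (ℏc)² × (1 GeV in J)⁻² = 3.88 × 10⁻³² m².
Convert the energy scale: 49 MeV⁻² = 4.90 × 10⁷ GeV⁻².
Result: 4.90 × 10⁷ × 3.88 × 10⁻³² = 1.90 × 10⁻²⁴ m².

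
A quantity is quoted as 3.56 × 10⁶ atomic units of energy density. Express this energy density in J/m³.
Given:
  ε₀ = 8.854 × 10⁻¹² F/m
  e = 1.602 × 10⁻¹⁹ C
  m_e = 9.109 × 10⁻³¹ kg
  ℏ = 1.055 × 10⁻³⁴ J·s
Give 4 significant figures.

1.043 × 10²⁰ J/m³

One atomic unit of energy density: u_au = E_h/a₀³ = m_e⁴e¹⁰/((4πε₀)⁵ℏ⁸) = 2.929 × 10¹³ J/m³.
3.56 × 10⁶ × 2.929 × 10¹³ J/m³ = 1.043 × 10²⁰ J/m³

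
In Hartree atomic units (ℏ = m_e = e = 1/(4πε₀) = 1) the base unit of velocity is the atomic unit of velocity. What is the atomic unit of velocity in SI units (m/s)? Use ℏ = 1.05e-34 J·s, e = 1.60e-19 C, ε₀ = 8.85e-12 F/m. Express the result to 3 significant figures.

2.19e6 m/s

v_au = e²/(4πε₀ℏ)
  = 2.56e-38 / 1.17e-44
  = 2.19e6 m/s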